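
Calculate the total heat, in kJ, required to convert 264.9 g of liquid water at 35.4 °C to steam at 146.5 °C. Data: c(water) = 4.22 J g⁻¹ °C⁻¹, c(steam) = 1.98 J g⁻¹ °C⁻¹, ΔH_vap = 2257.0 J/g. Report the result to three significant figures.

q1 (heat water 35.4→100.0 °C): 264.9 × 4.22 × 64.6 = 72215 J
q2 (vaporize at 100 °C): 264.9 × 2257.0 = 597879 J
q3 (heat steam 100.0→146.5 °C): 264.9 × 1.98 × 46.5 = 24389 J
Total: 72215 + 597879 + 24389 = 694483 J = 694 kJ

q = 694 kJ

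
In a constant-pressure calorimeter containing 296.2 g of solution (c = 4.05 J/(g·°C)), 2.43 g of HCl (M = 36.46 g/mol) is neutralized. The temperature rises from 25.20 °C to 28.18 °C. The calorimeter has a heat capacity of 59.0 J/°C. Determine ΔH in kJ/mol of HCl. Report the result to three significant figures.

|ΔT| = |28.18 − 25.20| = 2.98 °C
|q_surr| = (296.2 × 4.05 + 59.0) × 2.98 = 1258.61 × 2.98 = 3751 J
n(HCl) = 2.43 / 36.46 = 0.06665 mol
Temperature rose, so q_rxn = −|q_surr| = -3.751 kJ
ΔH = q_rxn / n = -56.28 kJ/mol

ΔH = -56.3 kJ/mol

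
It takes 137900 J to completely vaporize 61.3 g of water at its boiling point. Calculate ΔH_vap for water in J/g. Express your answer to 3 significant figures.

ΔH_vap = 2250 J/g

ΔH_vap = q / m = 137900 / 61.3 = 2250 J/g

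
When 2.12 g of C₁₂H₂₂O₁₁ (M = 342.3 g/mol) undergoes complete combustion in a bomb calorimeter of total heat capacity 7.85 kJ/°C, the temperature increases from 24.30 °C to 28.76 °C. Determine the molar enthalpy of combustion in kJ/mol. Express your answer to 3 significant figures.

ΔT = 28.76 − 24.30 = 4.46 °C
q_cal = C_cal × ΔT = 7.85 × 4.46 = 35.011 kJ
n = 2.12 / 342.3 = 0.006193 mol
q_rxn = −q_cal = -35.011 kJ
ΔH = -35.011 / 0.006193 = -5653 kJ/mol

ΔH = -5650 kJ/mol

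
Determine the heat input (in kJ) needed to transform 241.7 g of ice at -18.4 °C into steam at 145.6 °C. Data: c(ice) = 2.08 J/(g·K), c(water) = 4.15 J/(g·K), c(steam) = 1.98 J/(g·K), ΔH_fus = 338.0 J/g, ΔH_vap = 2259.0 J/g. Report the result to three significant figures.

q = 759 kJ

q1 (heat ice -18.4→0.0 °C): 241.7 × 2.08 × 18.4 = 9250 J
q2 (melt at 0 °C): 241.7 × 338.0 = 81695 J
q3 (heat water 0.0→100.0 °C): 241.7 × 4.15 × 100.0 = 100306 J
q4 (vaporize at 100 °C): 241.7 × 2259.0 = 546000 J
q5 (heat steam 100.0→145.6 °C): 241.7 × 1.98 × 45.6 = 21823 J
Total: 9250 + 81695 + 100306 + 546000 + 21823 = 759074 J = 759 kJ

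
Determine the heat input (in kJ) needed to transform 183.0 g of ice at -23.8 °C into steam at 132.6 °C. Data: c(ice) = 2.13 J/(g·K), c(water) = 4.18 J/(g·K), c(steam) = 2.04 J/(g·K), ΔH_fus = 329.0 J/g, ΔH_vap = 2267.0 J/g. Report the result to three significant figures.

q1 (heat ice -23.8→0.0 °C): 183.0 × 2.13 × 23.8 = 9277 J
q2 (melt at 0 °C): 183.0 × 329.0 = 60207 J
q3 (heat water 0.0→100.0 °C): 183.0 × 4.18 × 100.0 = 76494 J
q4 (vaporize at 100 °C): 183.0 × 2267.0 = 414861 J
q5 (heat steam 100.0→132.6 °C): 183.0 × 2.04 × 32.6 = 12170 J
Total: 9277 + 60207 + 76494 + 414861 + 12170 = 573009 J = 573 kJ

q = 573 kJ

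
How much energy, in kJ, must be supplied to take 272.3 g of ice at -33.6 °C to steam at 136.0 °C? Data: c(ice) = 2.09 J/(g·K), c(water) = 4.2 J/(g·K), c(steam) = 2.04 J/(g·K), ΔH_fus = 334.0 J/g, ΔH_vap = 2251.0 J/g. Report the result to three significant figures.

q1 (heat ice -33.6→0.0 °C): 272.3 × 2.09 × 33.6 = 19122 J
q2 (melt at 0 °C): 272.3 × 334.0 = 90948 J
q3 (heat water 0.0→100.0 °C): 272.3 × 4.2 × 100.0 = 114366 J
q4 (vaporize at 100 °C): 272.3 × 2251.0 = 612947 J
q5 (heat steam 100.0→136.0 °C): 272.3 × 2.04 × 36.0 = 19998 J
Total: 19122 + 90948 + 114366 + 612947 + 19998 = 857381 J = 857 kJ

q = 857 kJ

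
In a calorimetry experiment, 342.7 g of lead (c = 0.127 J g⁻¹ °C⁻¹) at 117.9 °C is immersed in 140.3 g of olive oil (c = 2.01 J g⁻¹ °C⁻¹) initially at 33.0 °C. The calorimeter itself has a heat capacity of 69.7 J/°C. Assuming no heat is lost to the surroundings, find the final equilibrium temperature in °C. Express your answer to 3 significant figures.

Heat lost by lead = heat gained by olive oil + calorimeter.
(342.7)(0.127)(117.9 − T) = [(140.3)(2.01) + 69.7](T − 33.0)
43.5229 (117.9 − T) = 351.703 (T − 33.0)
5131.3 − 43.5229 T = 351.703 T − 11606
16737.3 = 395.2259 T
T = 42.349 °C

T_f = 42.3 °C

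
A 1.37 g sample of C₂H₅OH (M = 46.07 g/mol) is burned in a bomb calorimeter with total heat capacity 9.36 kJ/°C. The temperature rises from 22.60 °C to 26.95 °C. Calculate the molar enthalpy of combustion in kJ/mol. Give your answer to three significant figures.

ΔH = -1370 kJ/mol

ΔT = 26.95 − 22.60 = 4.35 °C
q_cal = C_cal × ΔT = 9.36 × 4.35 = 40.716 kJ
n = 1.37 / 46.07 = 0.02974 mol
q_rxn = −q_cal = -40.716 kJ
ΔH = -40.716 / 0.02974 = -1369 kJ/mol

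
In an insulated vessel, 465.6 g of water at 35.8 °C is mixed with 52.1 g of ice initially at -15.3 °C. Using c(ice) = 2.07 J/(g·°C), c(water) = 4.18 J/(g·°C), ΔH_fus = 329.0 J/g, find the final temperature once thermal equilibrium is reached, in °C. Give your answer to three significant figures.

T_f = 23.5 °C

Heat to bring ice to 0 °C and melt it: q₁ = 52.1×2.07×15.3 + 52.1×329.0 = 18791 J
Heat the water can supply cooling to 0 °C: 465.6×4.18×35.8 = 69674.2 J > q₁, so all ice melts.
Energy balance: 465.6×4.18×(35.8 − T) = 18791 + 52.1×4.18×(T − 0)
1946.208(35.8 − T) = 18791 + 217.778 T
69674.2 − 18791 = 2163.986 T
T = 50883.2 / 2163.986 = 23.51 °C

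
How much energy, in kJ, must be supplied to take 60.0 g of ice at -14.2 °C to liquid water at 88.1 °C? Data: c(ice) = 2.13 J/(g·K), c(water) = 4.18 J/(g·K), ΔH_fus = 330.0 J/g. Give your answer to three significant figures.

q1 (heat ice -14.2→0.0 °C): 60.0 × 2.13 × 14.2 = 1815 J
q2 (melt at 0 °C): 60.0 × 330.0 = 19800 J
q3 (heat water 0.0→88.1 °C): 60.0 × 4.18 × 88.1 = 22095 J
Total: 1815 + 19800 + 22095 = 43710 J = 43.7 kJ

q = 43.7 kJ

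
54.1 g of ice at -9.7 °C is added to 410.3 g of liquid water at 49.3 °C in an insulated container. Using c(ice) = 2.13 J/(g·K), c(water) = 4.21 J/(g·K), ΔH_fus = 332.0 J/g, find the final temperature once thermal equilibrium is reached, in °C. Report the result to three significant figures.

Heat to bring ice to 0 °C and melt it: q₁ = 54.1×2.13×9.7 + 54.1×332.0 = 19079 J
Heat the water can supply cooling to 0 °C: 410.3×4.21×49.3 = 85159.0 J > q₁, so all ice melts.
Energy balance: 410.3×4.21×(49.3 − T) = 19079 + 54.1×4.21×(T − 0)
1727.363(49.3 − T) = 19079 + 227.761 T
85159.0 − 19079 = 1955.124 T
T = 66080.0 / 1955.124 = 33.80 °C

T_f = 33.8 °C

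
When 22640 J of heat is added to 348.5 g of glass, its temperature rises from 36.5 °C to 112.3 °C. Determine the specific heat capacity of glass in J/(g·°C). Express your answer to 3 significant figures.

c = q / (m ΔT) = 22640 / (348.5 × 75.8)
c = 22640 / 26416.3 = 0.857 J/(g·°C)

c = 0.857 J/(g·°C)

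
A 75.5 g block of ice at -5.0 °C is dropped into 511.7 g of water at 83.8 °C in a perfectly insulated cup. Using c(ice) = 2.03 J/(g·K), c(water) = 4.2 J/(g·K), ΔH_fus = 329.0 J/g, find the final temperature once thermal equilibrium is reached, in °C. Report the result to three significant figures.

Heat to bring ice to 0 °C and melt it: q₁ = 75.5×2.03×5.0 + 75.5×329.0 = 25606 J
Heat the water can supply cooling to 0 °C: 511.7×4.2×83.8 = 180098 J > q₁, so all ice melts.
Energy balance: 511.7×4.2×(83.8 − T) = 25606 + 75.5×4.2×(T − 0)
2149.14(83.8 − T) = 25606 + 317.1 T
180098 − 25606 = 2466.24 T
T = 154492 / 2466.24 = 62.64 °C

T_f = 62.6 °C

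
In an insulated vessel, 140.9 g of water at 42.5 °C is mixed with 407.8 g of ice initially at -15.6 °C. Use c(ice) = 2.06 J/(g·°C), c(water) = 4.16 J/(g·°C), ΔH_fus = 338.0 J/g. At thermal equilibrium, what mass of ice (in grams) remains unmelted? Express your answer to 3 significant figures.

Heat to warm all ice to 0 °C: 407.8×2.06×15.6 = 13105 J
Heat released by water cooling to 0 °C: 140.9×4.16×42.5 = 24911 J
24911 J < 13105 + 407.8×338.0 = 150941.4 J, so not all ice melts; final T = 0 °C.
Heat left for melting: 24911 − 13105 = 11806 J
Mass melted = 11806 / 338.0 = 34.93 g
Ice remaining = 407.8 − 34.93 = 372.87 g

m_ice remaining = 373 g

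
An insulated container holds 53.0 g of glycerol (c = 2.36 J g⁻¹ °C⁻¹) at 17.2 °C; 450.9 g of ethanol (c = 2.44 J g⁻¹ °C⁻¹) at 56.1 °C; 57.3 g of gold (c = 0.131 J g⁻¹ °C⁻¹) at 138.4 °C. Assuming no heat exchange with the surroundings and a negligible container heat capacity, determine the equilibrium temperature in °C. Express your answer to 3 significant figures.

T_f = 52.7 °C

Σ mᵢcᵢ(T − Tᵢ) = 0  ⇒  T = Σ mᵢcᵢTᵢ / Σ mᵢcᵢ
Σ mᵢcᵢ = 53.0×2.36 + 450.9×2.44 + 57.3×0.131 = 1232.7823
Σ mᵢcᵢTᵢ = 125.08×17.2 + 1100.196×56.1 + 7.5063×138.4 = 64911
T = 64911 / 1232.7823 = 52.65 °C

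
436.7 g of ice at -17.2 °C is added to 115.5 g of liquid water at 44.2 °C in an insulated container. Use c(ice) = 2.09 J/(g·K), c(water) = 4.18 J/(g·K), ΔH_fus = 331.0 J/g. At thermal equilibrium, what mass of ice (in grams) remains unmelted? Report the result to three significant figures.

m_ice remaining = 420 g

Heat to warm all ice to 0 °C: 436.7×2.09×17.2 = 15698 J
Heat released by water cooling to 0 °C: 115.5×4.18×44.2 = 21339 J
21339 J < 15698 + 436.7×331.0 = 160245.7 J, so not all ice melts; final T = 0 °C.
Heat left for melting: 21339 − 15698 = 5641 J
Mass melted = 5641 / 331.0 = 17.04 g
Ice remaining = 436.7 − 17.04 = 419.66 g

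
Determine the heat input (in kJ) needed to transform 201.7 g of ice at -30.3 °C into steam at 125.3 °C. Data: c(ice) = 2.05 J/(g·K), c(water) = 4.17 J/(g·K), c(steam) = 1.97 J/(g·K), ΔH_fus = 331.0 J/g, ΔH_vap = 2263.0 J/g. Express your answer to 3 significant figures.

q1 (heat ice -30.3→0.0 °C): 201.7 × 2.05 × 30.3 = 12529 J
q2 (melt at 0 °C): 201.7 × 331.0 = 66763 J
q3 (heat water 0.0→100.0 °C): 201.7 × 4.17 × 100.0 = 84109 J
q4 (vaporize at 100 °C): 201.7 × 2263.0 = 456447 J
q5 (heat steam 100.0→125.3 °C): 201.7 × 1.97 × 25.3 = 10053 J
Total: 12529 + 66763 + 84109 + 456447 + 10053 = 629901 J = 630 kJ

q = 630 kJ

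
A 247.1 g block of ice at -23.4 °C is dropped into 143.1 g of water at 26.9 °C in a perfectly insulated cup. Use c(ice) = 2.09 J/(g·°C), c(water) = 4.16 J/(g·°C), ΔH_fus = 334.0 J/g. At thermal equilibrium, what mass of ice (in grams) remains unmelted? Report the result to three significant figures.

m_ice remaining = 235 g

Heat to warm all ice to 0 °C: 247.1×2.09×23.4 = 12085 J
Heat released by water cooling to 0 °C: 143.1×4.16×26.9 = 16013 J
16013 J < 12085 + 247.1×334.0 = 94616.4 J, so not all ice melts; final T = 0 °C.
Heat left for melting: 16013 − 12085 = 3928 J
Mass melted = 3928 / 334.0 = 11.76 g
Ice remaining = 247.1 − 11.76 = 235.34 g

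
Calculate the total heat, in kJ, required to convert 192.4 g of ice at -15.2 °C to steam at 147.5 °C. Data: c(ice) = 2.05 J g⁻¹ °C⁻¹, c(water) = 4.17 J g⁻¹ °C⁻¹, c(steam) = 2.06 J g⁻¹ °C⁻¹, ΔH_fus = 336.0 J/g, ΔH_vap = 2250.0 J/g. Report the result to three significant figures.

q1 (heat ice -15.2→0.0 °C): 192.4 × 2.05 × 15.2 = 5995 J
q2 (melt at 0 °C): 192.4 × 336.0 = 64646 J
q3 (heat water 0.0→100.0 °C): 192.4 × 4.17 × 100.0 = 80231 J
q4 (vaporize at 100 °C): 192.4 × 2250.0 = 432900 J
q5 (heat steam 100.0→147.5 °C): 192.4 × 2.06 × 47.5 = 18826 J
Total: 5995 + 64646 + 80231 + 432900 + 18826 = 602598 J = 603 kJ

q = 603 kJ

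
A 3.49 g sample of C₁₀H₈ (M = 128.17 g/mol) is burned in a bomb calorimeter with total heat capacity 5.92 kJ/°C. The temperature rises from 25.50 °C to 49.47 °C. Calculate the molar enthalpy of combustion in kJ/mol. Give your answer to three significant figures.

ΔH = -5210 kJ/mol

ΔT = 49.47 − 25.50 = 23.97 °C
q_cal = C_cal × ΔT = 5.92 × 23.97 = 141.9024 kJ
n = 3.49 / 128.17 = 0.02723 mol
q_rxn = −q_cal = -141.9024 kJ
ΔH = -141.9024 / 0.02723 = -5211 kJ/mol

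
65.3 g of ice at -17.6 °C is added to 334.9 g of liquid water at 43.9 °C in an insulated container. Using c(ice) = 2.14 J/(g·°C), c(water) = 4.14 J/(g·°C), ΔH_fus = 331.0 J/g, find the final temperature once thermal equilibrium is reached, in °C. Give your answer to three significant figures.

T_f = 22.2 °C

Heat to bring ice to 0 °C and melt it: q₁ = 65.3×2.14×17.6 + 65.3×331.0 = 24074 J
Heat the water can supply cooling to 0 °C: 334.9×4.14×43.9 = 60866.7 J > q₁, so all ice melts.
Energy balance: 334.9×4.14×(43.9 − T) = 24074 + 65.3×4.14×(T − 0)
1386.486(43.9 − T) = 24074 + 270.342 T
60866.7 − 24074 = 1656.828 T
T = 36792.7 / 1656.828 = 22.21 °C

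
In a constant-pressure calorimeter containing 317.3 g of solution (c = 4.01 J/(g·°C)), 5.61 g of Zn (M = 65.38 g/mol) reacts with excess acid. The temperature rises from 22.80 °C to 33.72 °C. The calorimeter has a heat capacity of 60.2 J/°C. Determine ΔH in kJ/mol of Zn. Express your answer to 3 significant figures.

ΔH = -170 kJ/mol

|ΔT| = |33.72 − 22.80| = 10.92 °C
|q_surr| = (317.3 × 4.01 + 60.2) × 10.92 = 1332.573 × 10.92 = 14550 J
n(Zn) = 5.61 / 65.38 = 0.08581 mol
Temperature rose, so q_rxn = −|q_surr| = -14.55 kJ
ΔH = q_rxn / n = -169.6 kJ/mol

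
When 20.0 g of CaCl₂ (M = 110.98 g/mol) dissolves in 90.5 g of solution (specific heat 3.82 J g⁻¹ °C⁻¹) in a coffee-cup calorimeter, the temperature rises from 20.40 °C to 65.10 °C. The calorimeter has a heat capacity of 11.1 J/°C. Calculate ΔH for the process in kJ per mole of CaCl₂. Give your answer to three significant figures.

|ΔT| = |65.10 − 20.40| = 44.70 °C
|q_surr| = (90.5 × 3.82 + 11.1) × 44.70 = 356.81 × 44.70 = 15950 J
n(CaCl₂) = 20.0 / 110.98 = 0.1802 mol
Temperature rose, so q_rxn = −|q_surr| = -15.95 kJ
ΔH = q_rxn / n = -88.51 kJ/mol

ΔH = -88.5 kJ/mol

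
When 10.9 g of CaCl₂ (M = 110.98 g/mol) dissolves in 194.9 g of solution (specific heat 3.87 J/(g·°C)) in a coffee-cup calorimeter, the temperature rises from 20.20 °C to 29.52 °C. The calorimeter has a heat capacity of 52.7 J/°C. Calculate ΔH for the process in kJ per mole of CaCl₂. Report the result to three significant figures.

ΔH = -76.6 kJ/mol

|ΔT| = |29.52 − 20.20| = 9.32 °C
|q_surr| = (194.9 × 3.87 + 52.7) × 9.32 = 806.963 × 9.32 = 7521 J
n(CaCl₂) = 10.9 / 110.98 = 0.09822 mol
Temperature rose, so q_rxn = −|q_surr| = -7.521 kJ
ΔH = q_rxn / n = -76.57 kJ/mol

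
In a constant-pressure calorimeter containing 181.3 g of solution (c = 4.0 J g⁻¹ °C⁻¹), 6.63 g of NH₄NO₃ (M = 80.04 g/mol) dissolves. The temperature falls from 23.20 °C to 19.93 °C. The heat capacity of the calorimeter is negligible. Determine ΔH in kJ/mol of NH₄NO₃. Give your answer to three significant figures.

|ΔT| = |19.93 − 23.20| = 3.27 °C
|q_surr| = (181.3 × 4.0) × 3.27 = 725.2 × 3.27 = 2371 J
n(NH₄NO₃) = 6.63 / 80.04 = 0.08283 mol
Temperature fell, so q_rxn = +|q_surr| = 2.371 kJ
ΔH = q_rxn / n = 28.62 kJ/mol

ΔH = 28.6 kJ/mol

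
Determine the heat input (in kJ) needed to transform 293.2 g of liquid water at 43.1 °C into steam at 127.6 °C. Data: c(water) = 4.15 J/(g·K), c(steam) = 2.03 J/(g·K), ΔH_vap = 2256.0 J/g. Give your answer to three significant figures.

q = 747 kJ

q1 (heat water 43.1→100.0 °C): 293.2 × 4.15 × 56.9 = 69235 J
q2 (vaporize at 100 °C): 293.2 × 2256.0 = 661459 J
q3 (heat steam 100.0→127.6 °C): 293.2 × 2.03 × 27.6 = 16427 J
Total: 69235 + 661459 + 16427 = 747121 J = 747 kJ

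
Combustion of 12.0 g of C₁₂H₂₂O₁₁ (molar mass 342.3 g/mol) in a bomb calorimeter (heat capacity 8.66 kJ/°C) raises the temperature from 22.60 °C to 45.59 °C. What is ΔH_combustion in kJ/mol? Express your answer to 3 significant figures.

ΔT = 45.59 − 22.60 = 22.99 °C
q_cal = C_cal × ΔT = 8.66 × 22.99 = 199.0934 kJ
n = 12.0 / 342.3 = 0.03506 mol
q_rxn = −q_cal = -199.0934 kJ
ΔH = -199.0934 / 0.03506 = -5679 kJ/mol

ΔH = -5680 kJ/mol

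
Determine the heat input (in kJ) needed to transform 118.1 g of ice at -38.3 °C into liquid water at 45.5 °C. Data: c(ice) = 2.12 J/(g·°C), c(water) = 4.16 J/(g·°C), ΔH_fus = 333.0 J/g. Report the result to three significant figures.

q1 (heat ice -38.3→0.0 °C): 118.1 × 2.12 × 38.3 = 9589 J
q2 (melt at 0 °C): 118.1 × 333.0 = 39327 J
q3 (heat water 0.0→45.5 °C): 118.1 × 4.16 × 45.5 = 22354 J
Total: 9589 + 39327 + 22354 = 71270 J = 71.3 kJ

q = 71.3 kJ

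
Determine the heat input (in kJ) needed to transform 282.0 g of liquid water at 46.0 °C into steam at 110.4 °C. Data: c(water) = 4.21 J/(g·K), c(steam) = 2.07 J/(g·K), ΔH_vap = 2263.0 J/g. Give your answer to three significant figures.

q1 (heat water 46.0→100.0 °C): 282.0 × 4.21 × 54.0 = 64110 J
q2 (vaporize at 100 °C): 282.0 × 2263.0 = 638166 J
q3 (heat steam 100.0→110.4 °C): 282.0 × 2.07 × 10.4 = 6071 J
Total: 64110 + 638166 + 6071 = 708347 J = 708 kJ

q = 708 kJ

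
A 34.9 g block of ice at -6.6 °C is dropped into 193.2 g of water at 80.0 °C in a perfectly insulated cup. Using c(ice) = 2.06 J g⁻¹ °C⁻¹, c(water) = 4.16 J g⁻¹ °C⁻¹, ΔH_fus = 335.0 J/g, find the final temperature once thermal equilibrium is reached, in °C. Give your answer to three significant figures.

T_f = 54.9 °C

Heat to bring ice to 0 °C and melt it: q₁ = 34.9×2.06×6.6 + 34.9×335.0 = 12166 J
Heat the water can supply cooling to 0 °C: 193.2×4.16×80.0 = 64297.0 J > q₁, so all ice melts.
Energy balance: 193.2×4.16×(80.0 − T) = 12166 + 34.9×4.16×(T − 0)
803.712(80.0 − T) = 12166 + 145.184 T
64297.0 − 12166 = 948.896 T
T = 52131.0 / 948.896 = 54.94 °C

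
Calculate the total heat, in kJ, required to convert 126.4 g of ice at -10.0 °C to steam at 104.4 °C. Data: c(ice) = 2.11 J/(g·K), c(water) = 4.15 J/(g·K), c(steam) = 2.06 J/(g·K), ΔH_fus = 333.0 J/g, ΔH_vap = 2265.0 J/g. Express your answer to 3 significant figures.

q = 385 kJ

q1 (heat ice -10.0→0.0 °C): 126.4 × 2.11 × 10.0 = 2667 J
q2 (melt at 0 °C): 126.4 × 333.0 = 42091 J
q3 (heat water 0.0→100.0 °C): 126.4 × 4.15 × 100.0 = 52456 J
q4 (vaporize at 100 °C): 126.4 × 2265.0 = 286296 J
q5 (heat steam 100.0→104.4 °C): 126.4 × 2.06 × 4.4 = 1146 J
Total: 2667 + 42091 + 52456 + 286296 + 1146 = 384656 J = 385 kJ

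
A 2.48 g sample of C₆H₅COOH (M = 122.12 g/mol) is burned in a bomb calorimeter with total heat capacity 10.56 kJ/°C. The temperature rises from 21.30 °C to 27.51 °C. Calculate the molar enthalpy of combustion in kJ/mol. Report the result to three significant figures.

ΔT = 27.51 − 21.30 = 6.21 °C
q_cal = C_cal × ΔT = 10.56 × 6.21 = 65.5776 kJ
n = 2.48 / 122.12 = 0.02031 mol
q_rxn = −q_cal = -65.5776 kJ
ΔH = -65.5776 / 0.02031 = -3229 kJ/mol

ΔH = -3230 kJ/mol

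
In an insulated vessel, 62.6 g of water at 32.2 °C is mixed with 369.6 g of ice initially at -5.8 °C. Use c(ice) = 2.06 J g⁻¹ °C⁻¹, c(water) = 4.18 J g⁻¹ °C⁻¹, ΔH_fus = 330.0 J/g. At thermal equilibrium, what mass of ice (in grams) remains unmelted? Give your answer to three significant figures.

m_ice remaining = 357 g

Heat to warm all ice to 0 °C: 369.6×2.06×5.8 = 4416.0 J
Heat released by water cooling to 0 °C: 62.6×4.18×32.2 = 8425.7 J
8425.7 J < 4416.0 + 369.6×330.0 = 126384.0 J, so not all ice melts; final T = 0 °C.
Heat left for melting: 8425.7 − 4416.0 = 4009.7 J
Mass melted = 4009.7 / 330.0 = 12.15 g
Ice remaining = 369.6 − 12.15 = 357.45 g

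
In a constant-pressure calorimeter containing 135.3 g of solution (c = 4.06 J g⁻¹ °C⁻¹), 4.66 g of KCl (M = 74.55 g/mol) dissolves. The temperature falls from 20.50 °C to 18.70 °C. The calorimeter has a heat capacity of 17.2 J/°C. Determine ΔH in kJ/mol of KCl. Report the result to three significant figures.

ΔH = 16.3 kJ/mol

|ΔT| = |18.70 − 20.50| = 1.80 °C
|q_surr| = (135.3 × 4.06 + 17.2) × 1.80 = 566.518 × 1.80 = 1020 J
n(KCl) = 4.66 / 74.55 = 0.06251 mol
Temperature fell, so q_rxn = +|q_surr| = 1.020 kJ
ΔH = q_rxn / n = 16.32 kJ/mol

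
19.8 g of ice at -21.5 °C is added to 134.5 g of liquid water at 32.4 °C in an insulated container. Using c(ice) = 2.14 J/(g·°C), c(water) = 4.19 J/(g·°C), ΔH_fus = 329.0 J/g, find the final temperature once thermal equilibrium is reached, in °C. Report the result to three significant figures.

T_f = 16.8 °C

Heat to bring ice to 0 °C and melt it: q₁ = 19.8×2.14×21.5 + 19.8×329.0 = 7425.2 J
Heat the water can supply cooling to 0 °C: 134.5×4.19×32.4 = 18259.2 J > q₁, so all ice melts.
Energy balance: 134.5×4.19×(32.4 − T) = 7425.2 + 19.8×4.19×(T − 0)
563.555(32.4 − T) = 7425.2 + 82.962 T
18259.2 − 7425.2 = 646.517 T
T = 10834.0 / 646.517 = 16.76 °C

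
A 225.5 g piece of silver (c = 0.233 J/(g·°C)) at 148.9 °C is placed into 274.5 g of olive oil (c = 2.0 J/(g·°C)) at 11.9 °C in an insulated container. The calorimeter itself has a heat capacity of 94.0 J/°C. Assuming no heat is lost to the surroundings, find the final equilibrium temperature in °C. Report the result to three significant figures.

Heat lost by silver = heat gained by olive oil + calorimeter.
(225.5)(0.233)(148.9 − T) = [(274.5)(2.0) + 94.0](T − 11.9)
52.5415 (148.9 − T) = 643 (T − 11.9)
7823.4 − 52.5415 T = 643 T − 7651.7
15475.1 = 695.5415 T
T = 22.249 °C

T_f = 22.2 °C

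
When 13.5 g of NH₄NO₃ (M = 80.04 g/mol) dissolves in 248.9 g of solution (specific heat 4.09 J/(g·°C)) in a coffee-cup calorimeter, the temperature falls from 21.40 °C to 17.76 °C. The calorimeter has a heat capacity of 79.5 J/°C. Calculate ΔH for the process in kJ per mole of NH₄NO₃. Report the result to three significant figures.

ΔH = 23.7 kJ/mol

|ΔT| = |17.76 − 21.40| = 3.64 °C
|q_surr| = (248.9 × 4.09 + 79.5) × 3.64 = 1097.501 × 3.64 = 3995 J
n(NH₄NO₃) = 13.5 / 80.04 = 0.1687 mol
Temperature fell, so q_rxn = +|q_surr| = 3.995 kJ
ΔH = q_rxn / n = 23.68 kJ/mol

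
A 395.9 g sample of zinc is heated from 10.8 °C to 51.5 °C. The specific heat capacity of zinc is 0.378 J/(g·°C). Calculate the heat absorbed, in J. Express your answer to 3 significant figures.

q = m c ΔT = 395.9 × 0.378 × (51.5 − 10.8)
q = 395.9 × 0.378 × 40.7 = 6091 J

q = 6090 J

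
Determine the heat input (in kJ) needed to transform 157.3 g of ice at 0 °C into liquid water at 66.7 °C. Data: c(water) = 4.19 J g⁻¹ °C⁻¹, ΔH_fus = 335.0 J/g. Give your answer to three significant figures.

q = 96.7 kJ

q1 (melt at 0 °C): 157.3 × 335.0 = 52696 J
q2 (heat water 0.0→66.7 °C): 157.3 × 4.19 × 66.7 = 43961 J
Total: 52696 + 43961 = 96657 J = 96.7 kJ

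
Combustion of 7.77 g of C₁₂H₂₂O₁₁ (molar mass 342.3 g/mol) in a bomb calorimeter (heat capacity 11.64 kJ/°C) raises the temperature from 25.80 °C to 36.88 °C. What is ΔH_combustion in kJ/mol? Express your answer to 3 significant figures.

ΔH = -5680 kJ/mol

ΔT = 36.88 − 25.80 = 11.08 °C
q_cal = C_cal × ΔT = 11.64 × 11.08 = 128.9712 kJ
n = 7.77 / 342.3 = 0.02270 mol
q_rxn = −q_cal = -128.9712 kJ
ΔH = -128.9712 / 0.02270 = -5682 kJ/mol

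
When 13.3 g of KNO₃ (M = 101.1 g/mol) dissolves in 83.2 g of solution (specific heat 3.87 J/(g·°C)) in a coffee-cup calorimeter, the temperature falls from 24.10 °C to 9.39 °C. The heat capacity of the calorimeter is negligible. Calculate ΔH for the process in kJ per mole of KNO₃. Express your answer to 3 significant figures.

|ΔT| = |9.39 − 24.10| = 14.71 °C
|q_surr| = (83.2 × 3.87) × 14.71 = 321.984 × 14.71 = 4736 J
n(KNO₃) = 13.3 / 101.1 = 0.1316 mol
Temperature fell, so q_rxn = +|q_surr| = 4.736 kJ
ΔH = q_rxn / n = 35.99 kJ/mol

ΔH = 36.0 kJ/mol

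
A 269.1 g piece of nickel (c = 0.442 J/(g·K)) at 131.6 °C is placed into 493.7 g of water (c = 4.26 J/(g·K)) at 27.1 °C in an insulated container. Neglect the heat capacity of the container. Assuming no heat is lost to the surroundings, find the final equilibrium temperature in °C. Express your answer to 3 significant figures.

Heat lost by nickel = heat gained by water.
(269.1)(0.442)(131.6 − T) = (493.7)(4.26)(T − 27.1)
118.9422 (131.6 − T) = 2103.162 (T − 27.1)
15653 − 118.9422 T = 2103.162 T − 56996
72649 = 2222.1042 T
T = 32.69 °C

T_f = 32.7 °C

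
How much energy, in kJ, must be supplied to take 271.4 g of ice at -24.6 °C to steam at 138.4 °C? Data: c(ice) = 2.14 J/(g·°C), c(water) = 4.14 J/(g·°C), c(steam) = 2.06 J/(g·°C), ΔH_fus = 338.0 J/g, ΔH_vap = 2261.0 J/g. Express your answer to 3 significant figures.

q1 (heat ice -24.6→0.0 °C): 271.4 × 2.14 × 24.6 = 14288 J
q2 (melt at 0 °C): 271.4 × 338.0 = 91733 J
q3 (heat water 0.0→100.0 °C): 271.4 × 4.14 × 100.0 = 112360 J
q4 (vaporize at 100 °C): 271.4 × 2261.0 = 613635 J
q5 (heat steam 100.0→138.4 °C): 271.4 × 2.06 × 38.4 = 21469 J
Total: 14288 + 91733 + 112360 + 613635 + 21469 = 853485 J = 853 kJ

q = 853 kJ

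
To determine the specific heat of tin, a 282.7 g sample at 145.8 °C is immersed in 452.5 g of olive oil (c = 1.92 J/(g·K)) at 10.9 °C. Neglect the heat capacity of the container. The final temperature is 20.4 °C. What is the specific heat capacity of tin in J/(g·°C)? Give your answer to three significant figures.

q_gained = (452.5 × 1.92) × (20.4 − 10.9) = 8254 J
q_lost = 282.7 × c × (145.8 − 20.4) = 35450.58 c
Set equal: c = 8254 / 35450.58 = 0.233 J/(g·°C)

c = 0.233 J/(g·°C)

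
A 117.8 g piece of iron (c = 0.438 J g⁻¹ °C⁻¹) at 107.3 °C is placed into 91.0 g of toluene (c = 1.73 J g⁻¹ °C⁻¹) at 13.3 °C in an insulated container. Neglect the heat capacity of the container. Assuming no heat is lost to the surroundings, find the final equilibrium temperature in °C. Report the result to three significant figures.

T_f = 36.5 °C

Heat lost by iron = heat gained by toluene.
(117.8)(0.438)(107.3 − T) = (91.0)(1.73)(T − 13.3)
51.5964 (107.3 − T) = 157.43 (T − 13.3)
5536.3 − 51.5964 T = 157.43 T − 2093.8
7630.1 = 209.0264 T
T = 36.50 °C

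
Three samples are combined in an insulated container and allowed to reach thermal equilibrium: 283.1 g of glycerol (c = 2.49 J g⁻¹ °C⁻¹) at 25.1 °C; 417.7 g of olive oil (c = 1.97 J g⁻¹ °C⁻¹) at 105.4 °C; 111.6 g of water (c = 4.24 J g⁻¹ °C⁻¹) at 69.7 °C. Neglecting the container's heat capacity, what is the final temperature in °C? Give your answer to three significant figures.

Σ mᵢcᵢ(T − Tᵢ) = 0  ⇒  T = Σ mᵢcᵢTᵢ / Σ mᵢcᵢ
Σ mᵢcᵢ = 283.1×2.49 + 417.7×1.97 + 111.6×4.24 = 2000.972
Σ mᵢcᵢTᵢ = 704.919×25.1 + 822.869×105.4 + 473.184×69.7 = 137400
T = 137400 / 2000.972 = 68.67 °C

T_f = 68.7 °C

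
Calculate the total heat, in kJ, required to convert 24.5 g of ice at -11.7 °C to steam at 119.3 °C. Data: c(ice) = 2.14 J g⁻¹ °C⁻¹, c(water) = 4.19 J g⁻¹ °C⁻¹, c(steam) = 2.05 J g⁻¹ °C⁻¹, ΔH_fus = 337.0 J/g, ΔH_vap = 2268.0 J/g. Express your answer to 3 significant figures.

q1 (heat ice -11.7→0.0 °C): 24.5 × 2.14 × 11.7 = 613 J
q2 (melt at 0 °C): 24.5 × 337.0 = 8257 J
q3 (heat water 0.0→100.0 °C): 24.5 × 4.19 × 100.0 = 10266 J
q4 (vaporize at 100 °C): 24.5 × 2268.0 = 55566 J
q5 (heat steam 100.0→119.3 °C): 24.5 × 2.05 × 19.3 = 969 J
Total: 613 + 8257 + 10266 + 55566 + 969 = 75671 J = 75.7 kJ

q = 75.7 kJ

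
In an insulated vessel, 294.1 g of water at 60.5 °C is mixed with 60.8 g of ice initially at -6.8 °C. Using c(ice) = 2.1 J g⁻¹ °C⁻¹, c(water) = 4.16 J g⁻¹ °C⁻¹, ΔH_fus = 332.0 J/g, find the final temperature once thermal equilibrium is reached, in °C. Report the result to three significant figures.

Heat to bring ice to 0 °C and melt it: q₁ = 60.8×2.1×6.8 + 60.8×332.0 = 21054 J
Heat the water can supply cooling to 0 °C: 294.1×4.16×60.5 = 74019.1 J > q₁, so all ice melts.
Energy balance: 294.1×4.16×(60.5 − T) = 21054 + 60.8×4.16×(T − 0)
1223.456(60.5 − T) = 21054 + 252.928 T
74019.1 − 21054 = 1476.384 T
T = 52965.1 / 1476.384 = 35.87 °C

T_f = 35.9 °C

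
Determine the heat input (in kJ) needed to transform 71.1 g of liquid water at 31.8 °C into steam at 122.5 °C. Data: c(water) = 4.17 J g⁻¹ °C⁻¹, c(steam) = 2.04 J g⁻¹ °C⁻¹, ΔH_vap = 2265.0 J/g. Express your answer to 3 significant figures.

q = 185 kJ

q1 (heat water 31.8→100.0 °C): 71.1 × 4.17 × 68.2 = 20220 J
q2 (vaporize at 100 °C): 71.1 × 2265.0 = 161042 J
q3 (heat steam 100.0→122.5 °C): 71.1 × 2.04 × 22.5 = 3263 J
Total: 20220 + 161042 + 3263 = 184525 J = 185 kJ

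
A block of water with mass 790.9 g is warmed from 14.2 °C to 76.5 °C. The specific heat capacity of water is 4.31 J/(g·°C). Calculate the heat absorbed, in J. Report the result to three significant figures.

q = m c ΔT = 790.9 × 4.31 × (76.5 − 14.2)
q = 790.9 × 4.31 × 62.3 = 212400 J

q = 212000 J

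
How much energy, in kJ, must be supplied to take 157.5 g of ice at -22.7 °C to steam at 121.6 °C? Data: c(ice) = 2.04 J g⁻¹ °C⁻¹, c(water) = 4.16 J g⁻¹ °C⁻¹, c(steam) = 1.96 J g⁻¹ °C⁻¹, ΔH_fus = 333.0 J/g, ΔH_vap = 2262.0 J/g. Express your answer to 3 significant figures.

q1 (heat ice -22.7→0.0 °C): 157.5 × 2.04 × 22.7 = 7294 J
q2 (melt at 0 °C): 157.5 × 333.0 = 52448 J
q3 (heat water 0.0→100.0 °C): 157.5 × 4.16 × 100.0 = 65520 J
q4 (vaporize at 100 °C): 157.5 × 2262.0 = 356265 J
q5 (heat steam 100.0→121.6 °C): 157.5 × 1.96 × 21.6 = 6668 J
Total: 7294 + 52448 + 65520 + 356265 + 6668 = 488195 J = 488 kJ

q = 488 kJ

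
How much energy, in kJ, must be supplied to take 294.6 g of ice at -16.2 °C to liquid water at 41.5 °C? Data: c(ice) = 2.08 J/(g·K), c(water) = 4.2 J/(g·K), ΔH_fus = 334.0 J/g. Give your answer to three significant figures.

q1 (heat ice -16.2→0.0 °C): 294.6 × 2.08 × 16.2 = 9927 J
q2 (melt at 0 °C): 294.6 × 334.0 = 98396 J
q3 (heat water 0.0→41.5 °C): 294.6 × 4.2 × 41.5 = 51349 J
Total: 9927 + 98396 + 51349 = 159672 J = 160 kJ

q = 160 kJ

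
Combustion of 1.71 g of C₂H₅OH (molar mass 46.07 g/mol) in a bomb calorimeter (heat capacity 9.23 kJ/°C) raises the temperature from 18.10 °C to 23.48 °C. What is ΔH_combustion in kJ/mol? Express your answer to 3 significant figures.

ΔT = 23.48 − 18.10 = 5.38 °C
q_cal = C_cal × ΔT = 9.23 × 5.38 = 49.6574 kJ
n = 1.71 / 46.07 = 0.03712 mol
q_rxn = −q_cal = -49.6574 kJ
ΔH = -49.6574 / 0.03712 = -1338 kJ/mol

ΔH = -1340 kJ/mol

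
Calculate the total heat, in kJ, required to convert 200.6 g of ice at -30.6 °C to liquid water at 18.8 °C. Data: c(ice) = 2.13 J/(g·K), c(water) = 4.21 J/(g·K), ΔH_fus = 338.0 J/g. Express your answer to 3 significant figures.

q = 96.8 kJ

q1 (heat ice -30.6→0.0 °C): 200.6 × 2.13 × 30.6 = 13075 J
q2 (melt at 0 °C): 200.6 × 338.0 = 67803 J
q3 (heat water 0.0→18.8 °C): 200.6 × 4.21 × 18.8 = 15877 J
Total: 13075 + 67803 + 15877 = 96755 J = 96.8 kJ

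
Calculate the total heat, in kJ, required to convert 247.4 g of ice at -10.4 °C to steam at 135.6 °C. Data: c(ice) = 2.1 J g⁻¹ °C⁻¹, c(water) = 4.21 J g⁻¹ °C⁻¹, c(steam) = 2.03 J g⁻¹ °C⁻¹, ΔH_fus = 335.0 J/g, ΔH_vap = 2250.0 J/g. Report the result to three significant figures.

q1 (heat ice -10.4→0.0 °C): 247.4 × 2.1 × 10.4 = 5403 J
q2 (melt at 0 °C): 247.4 × 335.0 = 82879 J
q3 (heat water 0.0→100.0 °C): 247.4 × 4.21 × 100.0 = 104155 J
q4 (vaporize at 100 °C): 247.4 × 2250.0 = 556650 J
q5 (heat steam 100.0→135.6 °C): 247.4 × 2.03 × 35.6 = 17879 J
Total: 5403 + 82879 + 104155 + 556650 + 17879 = 766966 J = 767 kJ

q = 767 kJ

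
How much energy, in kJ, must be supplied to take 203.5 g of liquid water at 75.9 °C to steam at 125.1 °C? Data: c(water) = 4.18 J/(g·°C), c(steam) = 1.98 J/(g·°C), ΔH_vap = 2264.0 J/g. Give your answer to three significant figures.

q = 491 kJ

q1 (heat water 75.9→100.0 °C): 203.5 × 4.18 × 24.1 = 20500 J
q2 (vaporize at 100 °C): 203.5 × 2264.0 = 460724 J
q3 (heat steam 100.0→125.1 °C): 203.5 × 1.98 × 25.1 = 10114 J
Total: 20500 + 460724 + 10114 = 491338 J = 491 kJ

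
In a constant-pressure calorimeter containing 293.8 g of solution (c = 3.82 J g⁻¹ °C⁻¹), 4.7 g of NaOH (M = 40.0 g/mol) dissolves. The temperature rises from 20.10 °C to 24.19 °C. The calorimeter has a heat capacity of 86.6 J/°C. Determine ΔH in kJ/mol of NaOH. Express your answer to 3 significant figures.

|ΔT| = |24.19 − 20.10| = 4.09 °C
|q_surr| = (293.8 × 3.82 + 86.6) × 4.09 = 1208.916 × 4.09 = 4944 J
n(NaOH) = 4.7 / 40.0 = 0.1175 mol
Temperature rose, so q_rxn = −|q_surr| = -4.944 kJ
ΔH = q_rxn / n = -42.08 kJ/mol

ΔH = -42.1 kJ/mol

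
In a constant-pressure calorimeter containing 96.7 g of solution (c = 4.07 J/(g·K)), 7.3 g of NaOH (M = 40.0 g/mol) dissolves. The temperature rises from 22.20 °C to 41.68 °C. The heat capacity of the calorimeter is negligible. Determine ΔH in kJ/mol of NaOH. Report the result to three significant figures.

|ΔT| = |41.68 − 22.20| = 19.48 °C
|q_surr| = (96.7 × 4.07) × 19.48 = 393.569 × 19.48 = 7667 J
n(NaOH) = 7.3 / 40.0 = 0.1825 mol
Temperature rose, so q_rxn = −|q_surr| = -7.667 kJ
ΔH = q_rxn / n = -42.01 kJ/mol

ΔH = -42.0 kJ/mol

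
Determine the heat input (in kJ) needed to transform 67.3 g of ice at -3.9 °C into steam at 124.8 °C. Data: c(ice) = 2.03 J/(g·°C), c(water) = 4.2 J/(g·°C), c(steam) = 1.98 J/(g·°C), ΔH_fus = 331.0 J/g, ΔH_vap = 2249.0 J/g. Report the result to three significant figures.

q = 206 kJ

q1 (heat ice -3.9→0.0 °C): 67.3 × 2.03 × 3.9 = 533 J
q2 (melt at 0 °C): 67.3 × 331.0 = 22276 J
q3 (heat water 0.0→100.0 °C): 67.3 × 4.2 × 100.0 = 28266 J
q4 (vaporize at 100 °C): 67.3 × 2249.0 = 151358 J
q5 (heat steam 100.0→124.8 °C): 67.3 × 1.98 × 24.8 = 3305 J
Total: 533 + 22276 + 28266 + 151358 + 3305 = 205738 J = 206 kJ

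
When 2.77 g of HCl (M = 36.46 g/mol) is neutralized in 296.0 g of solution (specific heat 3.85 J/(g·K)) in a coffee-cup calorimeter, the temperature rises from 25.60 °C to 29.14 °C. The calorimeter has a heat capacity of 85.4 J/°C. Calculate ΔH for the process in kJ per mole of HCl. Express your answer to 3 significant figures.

ΔH = -57.1 kJ/mol

|ΔT| = |29.14 − 25.60| = 3.54 °C
|q_surr| = (296.0 × 3.85 + 85.4) × 3.54 = 1225.0 × 3.54 = 4337 J
n(HCl) = 2.77 / 36.46 = 0.07597 mol
Temperature rose, so q_rxn = −|q_surr| = -4.337 kJ
ΔH = q_rxn / n = -57.09 kJ/mol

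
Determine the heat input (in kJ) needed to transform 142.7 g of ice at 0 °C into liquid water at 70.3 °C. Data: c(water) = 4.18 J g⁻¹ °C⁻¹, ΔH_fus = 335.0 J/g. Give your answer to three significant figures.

q = 89.7 kJ

q1 (melt at 0 °C): 142.7 × 335.0 = 47805 J
q2 (heat water 0.0→70.3 °C): 142.7 × 4.18 × 70.3 = 41933 J
Total: 47805 + 41933 = 89738 J = 89.7 kJ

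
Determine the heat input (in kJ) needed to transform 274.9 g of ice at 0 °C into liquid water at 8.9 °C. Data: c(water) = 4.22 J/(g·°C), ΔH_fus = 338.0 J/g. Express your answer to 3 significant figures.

q = 103 kJ

q1 (melt at 0 °C): 274.9 × 338.0 = 92916 J
q2 (heat water 0.0→8.9 °C): 274.9 × 4.22 × 8.9 = 10325 J
Total: 92916 + 10325 = 103241 J = 103 kJ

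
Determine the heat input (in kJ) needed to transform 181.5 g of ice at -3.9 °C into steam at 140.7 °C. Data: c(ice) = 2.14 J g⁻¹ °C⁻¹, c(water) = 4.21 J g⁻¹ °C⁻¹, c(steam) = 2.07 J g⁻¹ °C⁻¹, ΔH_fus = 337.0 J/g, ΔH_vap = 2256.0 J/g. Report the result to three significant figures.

q = 564 kJ

q1 (heat ice -3.9→0.0 °C): 181.5 × 2.14 × 3.9 = 1515 J
q2 (melt at 0 °C): 181.5 × 337.0 = 61166 J
q3 (heat water 0.0→100.0 °C): 181.5 × 4.21 × 100.0 = 76412 J
q4 (vaporize at 100 °C): 181.5 × 2256.0 = 409464 J
q5 (heat steam 100.0→140.7 °C): 181.5 × 2.07 × 40.7 = 15291 J
Total: 1515 + 61166 + 76412 + 409464 + 15291 = 563848 J = 564 kJ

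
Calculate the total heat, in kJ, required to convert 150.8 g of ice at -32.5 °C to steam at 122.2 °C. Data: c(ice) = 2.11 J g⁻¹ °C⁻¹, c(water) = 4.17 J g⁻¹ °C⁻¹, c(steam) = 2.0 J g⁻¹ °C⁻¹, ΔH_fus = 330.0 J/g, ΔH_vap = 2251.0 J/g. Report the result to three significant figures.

q = 469 kJ

q1 (heat ice -32.5→0.0 °C): 150.8 × 2.11 × 32.5 = 10341 J
q2 (melt at 0 °C): 150.8 × 330.0 = 49764 J
q3 (heat water 0.0→100.0 °C): 150.8 × 4.17 × 100.0 = 62884 J
q4 (vaporize at 100 °C): 150.8 × 2251.0 = 339451 J
q5 (heat steam 100.0→122.2 °C): 150.8 × 2.0 × 22.2 = 6696 J
Total: 10341 + 49764 + 62884 + 339451 + 6696 = 469136 J = 469 kJ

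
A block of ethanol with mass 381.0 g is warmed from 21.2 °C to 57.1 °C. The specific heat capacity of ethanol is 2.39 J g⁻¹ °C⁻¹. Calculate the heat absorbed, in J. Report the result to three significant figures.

q = 32700 J

q = m c ΔT = 381.0 × 2.39 × (57.1 − 21.2)
q = 381.0 × 2.39 × 35.9 = 32690 J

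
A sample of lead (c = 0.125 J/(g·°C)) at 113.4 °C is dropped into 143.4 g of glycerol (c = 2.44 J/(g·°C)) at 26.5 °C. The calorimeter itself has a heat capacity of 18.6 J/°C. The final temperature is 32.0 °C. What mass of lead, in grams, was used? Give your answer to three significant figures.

m = 199 g

q_gained = (143.4 × 2.44 + 18.6) × (32.0 − 26.5) = 2027 J
q_lost = m × 0.125 × (113.4 − 32.0) = 10.175 m
m = 2027 / 10.175 = 199 g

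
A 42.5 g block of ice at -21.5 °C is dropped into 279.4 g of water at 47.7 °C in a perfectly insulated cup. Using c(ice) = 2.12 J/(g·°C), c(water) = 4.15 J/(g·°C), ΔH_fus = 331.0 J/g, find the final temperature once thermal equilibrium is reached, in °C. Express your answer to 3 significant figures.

Heat to bring ice to 0 °C and melt it: q₁ = 42.5×2.12×21.5 + 42.5×331.0 = 16005 J
Heat the water can supply cooling to 0 °C: 279.4×4.15×47.7 = 55308.6 J > q₁, so all ice melts.
Energy balance: 279.4×4.15×(47.7 − T) = 16005 + 42.5×4.15×(T − 0)
1159.51(47.7 − T) = 16005 + 176.375 T
55308.6 − 16005 = 1335.885 T
T = 39303.6 / 1335.885 = 29.42 °C

T_f = 29.4 °C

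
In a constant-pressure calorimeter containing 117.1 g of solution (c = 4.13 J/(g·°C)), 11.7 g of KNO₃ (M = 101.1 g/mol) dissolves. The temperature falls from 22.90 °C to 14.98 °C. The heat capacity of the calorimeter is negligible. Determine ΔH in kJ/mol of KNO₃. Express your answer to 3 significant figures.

|ΔT| = |14.98 − 22.90| = 7.92 °C
|q_surr| = (117.1 × 4.13) × 7.92 = 483.623 × 7.92 = 3830 J
n(KNO₃) = 11.7 / 101.1 = 0.1157 mol
Temperature fell, so q_rxn = +|q_surr| = 3.830 kJ
ΔH = q_rxn / n = 33.10 kJ/mol

ΔH = 33.1 kJ/mol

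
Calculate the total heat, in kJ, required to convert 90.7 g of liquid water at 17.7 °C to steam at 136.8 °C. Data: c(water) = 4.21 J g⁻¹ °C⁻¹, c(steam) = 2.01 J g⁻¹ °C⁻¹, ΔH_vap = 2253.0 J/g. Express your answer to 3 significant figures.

q1 (heat water 17.7→100.0 °C): 90.7 × 4.21 × 82.3 = 31426 J
q2 (vaporize at 100 °C): 90.7 × 2253.0 = 204347 J
q3 (heat steam 100.0→136.8 °C): 90.7 × 2.01 × 36.8 = 6709 J
Total: 31426 + 204347 + 6709 = 242482 J = 242 kJ

q = 242 kJ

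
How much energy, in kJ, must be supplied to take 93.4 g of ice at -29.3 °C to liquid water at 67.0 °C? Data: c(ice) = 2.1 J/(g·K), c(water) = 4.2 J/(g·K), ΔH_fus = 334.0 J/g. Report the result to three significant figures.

q = 63.2 kJ

q1 (heat ice -29.3→0.0 °C): 93.4 × 2.1 × 29.3 = 5747 J
q2 (melt at 0 °C): 93.4 × 334.0 = 31196 J
q3 (heat water 0.0→67.0 °C): 93.4 × 4.2 × 67.0 = 26283 J
Total: 5747 + 31196 + 26283 = 63226 J = 63.2 kJ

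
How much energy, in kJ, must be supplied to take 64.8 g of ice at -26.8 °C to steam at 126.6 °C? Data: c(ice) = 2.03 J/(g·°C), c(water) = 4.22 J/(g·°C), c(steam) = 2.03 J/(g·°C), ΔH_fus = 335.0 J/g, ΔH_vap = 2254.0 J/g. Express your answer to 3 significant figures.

q = 202 kJ

q1 (heat ice -26.8→0.0 °C): 64.8 × 2.03 × 26.8 = 3525 J
q2 (melt at 0 °C): 64.8 × 335.0 = 21708 J
q3 (heat water 0.0→100.0 °C): 64.8 × 4.22 × 100.0 = 27346 J
q4 (vaporize at 100 °C): 64.8 × 2254.0 = 146059 J
q5 (heat steam 100.0→126.6 °C): 64.8 × 2.03 × 26.6 = 3499 J
Total: 3525 + 21708 + 27346 + 146059 + 3499 = 202137 J = 202 kJ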